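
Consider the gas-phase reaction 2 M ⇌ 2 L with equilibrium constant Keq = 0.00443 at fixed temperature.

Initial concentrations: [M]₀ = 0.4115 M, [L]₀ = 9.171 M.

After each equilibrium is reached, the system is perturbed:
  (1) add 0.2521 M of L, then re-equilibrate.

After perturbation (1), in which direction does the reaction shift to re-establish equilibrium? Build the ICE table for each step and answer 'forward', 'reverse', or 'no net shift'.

Direction: reverse

Q₀ = 496.7 vs Keq = 0.00443 ⇒ Q>K, reverse
Step 1:
                   M          L
  I           0.4115      9.171
  C            8.573     -8.573
  E            8.985      0.598
  solve Keq expr → x = -4.287; check Q = 0.00443
Then add 0.2521 M of L.
Step 2:
                   M          L
  I            8.985     0.8501
  C           0.2364    -0.2364
  E            9.221     0.6137
  solve Keq expr → x = -0.1182; check Q = 0.00443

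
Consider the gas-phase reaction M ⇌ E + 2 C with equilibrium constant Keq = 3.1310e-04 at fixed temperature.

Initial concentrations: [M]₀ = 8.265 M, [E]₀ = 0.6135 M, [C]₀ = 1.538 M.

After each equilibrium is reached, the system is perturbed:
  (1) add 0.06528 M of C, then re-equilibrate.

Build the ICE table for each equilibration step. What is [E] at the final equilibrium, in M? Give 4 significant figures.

[E]_eq = 0.01656 M

Q₀ = 0.1756 vs Keq = 3.1310e-04 ⇒ Q>K, reverse
Step 1:
                   M          E          C
  Initial      8.265     0.6135      1.538
  Change      0.5915    -0.5915     -1.183
  Equil        8.856      0.022      0.355
  solve Keq expr → x = -0.5915; check Q = 3.1310e-04
Then add 0.06528 M of C.
Step 2:
                   M          E          C
  Initial      8.856      0.022     0.4203
  Change    0.005447  -0.005447   -0.01089
  Equil        8.862    0.01656     0.4094
  solve Keq expr → x = -0.005447; check Q = 3.1310e-04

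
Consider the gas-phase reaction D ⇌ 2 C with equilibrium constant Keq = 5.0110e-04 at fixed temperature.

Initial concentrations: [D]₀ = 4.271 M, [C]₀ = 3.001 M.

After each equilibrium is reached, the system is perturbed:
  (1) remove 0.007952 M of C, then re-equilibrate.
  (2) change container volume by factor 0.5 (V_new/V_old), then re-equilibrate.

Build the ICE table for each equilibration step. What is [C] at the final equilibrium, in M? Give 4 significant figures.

Q₀ = 2.109 vs Keq = 5.0110e-04 ⇒ Q>K, reverse
Step 1:
                    D           C
  init          4.271       3.001
  Δ             1.474      -2.947
  eq            5.745     0.05365
  solve Keq expr → x = -1.474; check Q = 5.0110e-04
Then remove 0.007952 M of C.
Step 2:
                    D           C
  init          5.745      0.0457
  Δ         -0.003967    0.007933
  eq            5.741     0.05363
  solve Keq expr → x = 0.003967; check Q = 5.0110e-04
Then change container volume by factor 0.5 (V_new/V_old).
Step 3:
                    D           C
  init          11.48      0.1073
  Δ           0.01568    -0.03137
  eq             11.5      0.0759
  solve Keq expr → x = -0.01568; check Q = 5.0110e-04

[C]_eq = 0.0759 M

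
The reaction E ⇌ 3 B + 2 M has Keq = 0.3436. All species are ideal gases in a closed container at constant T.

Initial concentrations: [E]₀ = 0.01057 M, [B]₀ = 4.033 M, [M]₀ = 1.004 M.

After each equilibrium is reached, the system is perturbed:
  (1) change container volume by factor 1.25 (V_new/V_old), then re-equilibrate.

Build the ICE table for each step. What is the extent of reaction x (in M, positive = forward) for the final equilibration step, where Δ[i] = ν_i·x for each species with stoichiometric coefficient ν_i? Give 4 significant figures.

x = 0.01736 M

Q₀ = 6256 vs Keq = 0.3436 ⇒ Q>K, reverse
Step 1:
                  E         B         M
  init      0.01057     4.033     1.004
  Δ           0.456    -1.368    -0.912
  eq         0.4666     2.665   0.09203
  solve Keq expr → x = -0.456; check Q = 0.3436
Then change container volume by factor 1.25 (V_new/V_old).
Step 2:
                  E         B         M
  init       0.3732     2.132   0.07362
  Δ        -0.01736   0.05207   0.03471
  eq         0.3559     2.184    0.1083
  solve Keq expr → x = 0.01736; check Q = 0.3436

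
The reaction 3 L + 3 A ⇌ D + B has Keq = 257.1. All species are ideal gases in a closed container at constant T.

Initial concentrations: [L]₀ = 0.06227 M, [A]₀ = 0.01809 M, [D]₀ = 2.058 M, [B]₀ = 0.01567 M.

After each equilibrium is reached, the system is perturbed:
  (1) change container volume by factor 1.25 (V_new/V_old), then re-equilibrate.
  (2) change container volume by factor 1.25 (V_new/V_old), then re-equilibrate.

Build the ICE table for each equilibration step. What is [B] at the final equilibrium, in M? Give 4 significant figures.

Q₀ = 2.2561e+07 vs Keq = 257.1 ⇒ Q>K, reverse
Step 1:
                  L         A         D         B
  I         0.06227   0.01809     2.058   0.01567
  C         0.04688   0.04688  -0.01563  -0.01563
  E          0.1091   0.06497     2.042 4.4877e-05
  solve Keq expr → x = -0.01563; check Q = 257.1
Then change container volume by factor 1.25 (V_new/V_old).
Step 2:
                  L         A         D         B
  I         0.08732   0.05197     1.634 3.5902e-05
  C       6.3331e-05 6.3331e-05 -2.1110e-05 -2.1110e-05
  E         0.08738   0.05204     1.634 1.4792e-05
  solve Keq expr → x = -2.1110e-05; check Q = 257.1
Then change container volume by factor 1.25 (V_new/V_old).
Step 3:
                  L         A         D         B
  I          0.0699   0.04163     1.307 1.1833e-05
  C       2.0924e-05 2.0924e-05 -6.9747e-06 -6.9747e-06
  E         0.06992   0.04165     1.307 4.8586e-06
  solve Keq expr → x = -6.9747e-06; check Q = 257.1

[B]_eq = 4.8586e-06 M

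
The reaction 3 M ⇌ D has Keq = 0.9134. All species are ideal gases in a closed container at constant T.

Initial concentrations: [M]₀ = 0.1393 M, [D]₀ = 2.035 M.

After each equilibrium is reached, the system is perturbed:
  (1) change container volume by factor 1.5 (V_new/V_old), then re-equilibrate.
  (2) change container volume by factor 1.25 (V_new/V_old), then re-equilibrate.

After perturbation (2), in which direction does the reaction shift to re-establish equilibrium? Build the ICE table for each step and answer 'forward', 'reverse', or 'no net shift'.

Direction: reverse

Q₀ = 752.9 vs Keq = 0.9134 ⇒ Q>K, reverse
Step 1:
                   M          D
  init        0.1393      2.035
  Δ            1.084    -0.3615
  eq           1.224      1.674
  solve Keq expr → x = -0.3615; check Q = 0.9134
Then change container volume by factor 1.5 (V_new/V_old).
Step 2:
                   M          D
  init        0.8158      1.116
  Δ           0.2283    -0.0761
  eq           1.044       1.04
  solve Keq expr → x = -0.0761; check Q = 0.9134
Then change container volume by factor 1.25 (V_new/V_old).
Step 3:
                   M          D
  init        0.8353     0.8317
  Δ           0.1184   -0.03946
  eq          0.9537     0.7922
  solve Keq expr → x = -0.03946; check Q = 0.9134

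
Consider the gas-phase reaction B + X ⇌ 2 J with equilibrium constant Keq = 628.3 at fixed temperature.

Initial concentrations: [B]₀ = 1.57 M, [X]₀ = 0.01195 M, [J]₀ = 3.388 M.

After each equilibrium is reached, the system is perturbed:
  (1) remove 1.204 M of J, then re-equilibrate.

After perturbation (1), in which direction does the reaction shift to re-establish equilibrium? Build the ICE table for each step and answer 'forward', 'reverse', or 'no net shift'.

Direction: forward

Q₀ = 611.8 vs Keq = 628.3 ⇒ Q<K, forward
Step 1:
                    B           X           J
  I              1.57     0.01195       3.388
  C       -3.0707e-04 -3.0707e-04  6.1413e-04
  E              1.57     0.01164       3.389
  solve Keq expr → x = 3.0707e-04; check Q = 628.3
Then remove 1.204 M of J.
Step 2:
                    B           X           J
  I              1.57     0.01164       2.185
  C         -0.006723   -0.006723     0.01345
  E             1.563     0.00492       2.198
  solve Keq expr → x = 0.006723; check Q = 628.3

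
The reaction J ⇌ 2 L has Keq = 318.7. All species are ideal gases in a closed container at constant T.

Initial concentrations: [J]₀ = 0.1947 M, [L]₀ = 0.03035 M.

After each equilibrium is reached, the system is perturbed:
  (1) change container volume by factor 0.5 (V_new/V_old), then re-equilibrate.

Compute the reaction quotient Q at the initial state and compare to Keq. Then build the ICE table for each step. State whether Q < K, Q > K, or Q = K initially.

Q₀ = 0.004731 vs Keq = 318.7 ⇒ Q<K, forward
Step 1:
                  J         L
  init       0.1947   0.03035
  Δ         -0.1942    0.3883
  eq      5.4995e-04    0.4187
  solve Keq expr → x = 0.1942; check Q = 318.7
Then change container volume by factor 0.5 (V_new/V_old).
Step 2:
                  J         L
  init       0.0011    0.8373
  Δ        0.001088 -0.002177
  eq       0.002188    0.8351
  solve Keq expr → x = -0.001088; check Q = 318.7

Q₀ = 0.004731; Q < K (proceeds forward)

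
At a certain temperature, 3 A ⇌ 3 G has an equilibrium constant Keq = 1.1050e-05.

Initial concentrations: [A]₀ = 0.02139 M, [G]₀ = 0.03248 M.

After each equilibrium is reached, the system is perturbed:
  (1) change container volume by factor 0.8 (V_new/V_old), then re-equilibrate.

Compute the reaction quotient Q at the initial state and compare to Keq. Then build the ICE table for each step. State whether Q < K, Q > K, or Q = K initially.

Q₀ = 3.501 vs Keq = 1.1050e-05 ⇒ Q>K, reverse
Step 1:
                    A           G
  I           0.02139     0.03248
  C           0.03131    -0.03131
  E            0.0527    0.001174
  solve Keq expr → x = -0.01044; check Q = 1.1050e-05
Then change container volume by factor 0.8 (V_new/V_old).
Step 2:
                    A           G
  I           0.06587    0.001467
  C                 0           0
  E           0.06587    0.001467
  solve Keq expr → x = 0; check Q = 1.1050e-05

Q₀ = 3.501; Q > K (proceeds reverse)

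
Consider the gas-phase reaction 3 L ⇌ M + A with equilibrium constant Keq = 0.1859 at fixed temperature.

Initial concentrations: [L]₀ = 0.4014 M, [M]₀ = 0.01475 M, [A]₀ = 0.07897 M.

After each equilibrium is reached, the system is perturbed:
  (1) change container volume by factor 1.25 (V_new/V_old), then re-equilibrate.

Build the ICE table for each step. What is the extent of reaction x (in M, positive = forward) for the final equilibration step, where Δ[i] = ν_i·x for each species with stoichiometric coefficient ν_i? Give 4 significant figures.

Q₀ = 0.01801 vs Keq = 0.1859 ⇒ Q<K, forward
Step 1:
                   L          M          A
  I           0.4014    0.01475    0.07897
  C         -0.09703    0.03234    0.03234
  E           0.3044    0.04709     0.1113
  solve Keq expr → x = 0.03234; check Q = 0.1859
Then change container volume by factor 1.25 (V_new/V_old).
Step 2:
                   L          M          A
  I           0.2435    0.03767    0.08905
  C         0.008882  -0.002961  -0.002961
  E           0.2524    0.03471    0.08609
  solve Keq expr → x = -0.002961; check Q = 0.1859

x = -0.002961 M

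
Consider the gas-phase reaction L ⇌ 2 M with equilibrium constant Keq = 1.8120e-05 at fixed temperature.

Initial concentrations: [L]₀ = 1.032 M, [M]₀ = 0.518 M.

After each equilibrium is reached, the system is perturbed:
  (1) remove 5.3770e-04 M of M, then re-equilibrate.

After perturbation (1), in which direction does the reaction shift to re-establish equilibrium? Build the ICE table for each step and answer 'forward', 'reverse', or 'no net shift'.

Direction: forward

Q₀ = 0.26 vs Keq = 1.8120e-05 ⇒ Q>K, reverse
Step 1:
                   L          M
  I            1.032      0.518
  C           0.2566    -0.5132
  E            1.289   0.004832
  solve Keq expr → x = -0.2566; check Q = 1.8120e-05
Then remove 5.3770e-04 M of M.
Step 2:
                   L          M
  I            1.289   0.004294
  C       -2.6860e-04 5.3720e-04
  E            1.288   0.004832
  solve Keq expr → x = 2.6860e-04; check Q = 1.8120e-05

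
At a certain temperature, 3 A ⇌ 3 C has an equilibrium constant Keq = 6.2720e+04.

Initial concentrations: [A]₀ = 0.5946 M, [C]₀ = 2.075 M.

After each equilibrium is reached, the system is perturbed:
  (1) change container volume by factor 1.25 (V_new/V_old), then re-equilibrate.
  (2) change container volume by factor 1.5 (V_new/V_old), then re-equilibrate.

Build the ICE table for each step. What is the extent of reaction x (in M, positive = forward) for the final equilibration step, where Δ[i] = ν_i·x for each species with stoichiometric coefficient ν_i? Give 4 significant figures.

Q₀ = 42.5 vs Keq = 6.2720e+04 ⇒ Q<K, forward
Step 1:
                    A           C
  I            0.5946       2.075
  C           -0.5291      0.5291
  E           0.06554       2.604
  solve Keq expr → x = 0.1764; check Q = 6.2720e+04
Then change container volume by factor 1.25 (V_new/V_old).
Step 2:
                    A           C
  I           0.05243       2.083
  C                 0           0
  E           0.05243       2.083
  solve Keq expr → x = 0; check Q = 6.2720e+04
Then change container volume by factor 1.5 (V_new/V_old).
Step 3:
                    A           C
  I           0.03496       1.389
  C                 0           0
  E           0.03496       1.389
  solve Keq expr → x = 0; check Q = 6.2720e+04

x = 0 M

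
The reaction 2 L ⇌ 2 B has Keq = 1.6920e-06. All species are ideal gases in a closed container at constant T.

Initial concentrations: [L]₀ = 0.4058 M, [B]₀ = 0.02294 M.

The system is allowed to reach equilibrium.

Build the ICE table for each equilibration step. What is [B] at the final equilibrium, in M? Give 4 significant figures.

Q₀ = 0.003196 vs Keq = 1.6920e-06 ⇒ Q>K, reverse
Step 1:
                  L         B
  init       0.4058   0.02294
  Δ         0.02238  -0.02238
  eq         0.4282 5.5697e-04
  solve Keq expr → x = -0.01119; check Q = 1.6920e-06

[B]_eq = 5.5697e-04 M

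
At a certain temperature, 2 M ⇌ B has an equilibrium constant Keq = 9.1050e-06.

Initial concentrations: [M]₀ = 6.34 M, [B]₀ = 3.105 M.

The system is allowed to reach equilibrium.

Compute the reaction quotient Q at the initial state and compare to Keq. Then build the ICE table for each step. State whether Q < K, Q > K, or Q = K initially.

Q₀ = 0.07725; Q > K (proceeds reverse)

Q₀ = 0.07725 vs Keq = 9.1050e-06 ⇒ Q>K, reverse
Step 1:
                    M           B
  Initial        6.34       3.105
  Change        6.207      -3.104
  Equil         12.55    0.001433
  solve Keq expr → x = -3.104; check Q = 9.1050e-06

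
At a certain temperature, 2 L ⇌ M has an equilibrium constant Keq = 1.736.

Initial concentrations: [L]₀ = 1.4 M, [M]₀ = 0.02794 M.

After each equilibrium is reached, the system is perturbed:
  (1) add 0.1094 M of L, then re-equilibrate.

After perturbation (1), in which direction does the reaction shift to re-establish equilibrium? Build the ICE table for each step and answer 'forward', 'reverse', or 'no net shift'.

Direction: forward

Q₀ = 0.01426 vs Keq = 1.736 ⇒ Q<K, forward
Step 1:
                    L           M
  init            1.4     0.02794
  Δ           -0.8806      0.4403
  eq           0.5194      0.4683
  solve Keq expr → x = 0.4403; check Q = 1.736
Then add 0.1094 M of L.
Step 2:
                    L           M
  init         0.6288      0.4683
  Δ          -0.08606     0.04303
  eq           0.5427      0.5113
  solve Keq expr → x = 0.04303; check Q = 1.736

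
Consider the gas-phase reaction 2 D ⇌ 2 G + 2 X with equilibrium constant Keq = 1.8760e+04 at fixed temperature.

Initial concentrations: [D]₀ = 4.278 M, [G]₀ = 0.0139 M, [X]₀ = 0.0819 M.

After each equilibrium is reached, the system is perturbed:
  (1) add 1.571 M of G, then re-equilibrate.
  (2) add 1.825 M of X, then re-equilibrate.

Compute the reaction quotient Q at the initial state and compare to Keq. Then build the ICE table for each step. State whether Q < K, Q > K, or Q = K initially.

Q₀ = 7.0813e-08 vs Keq = 1.8760e+04 ⇒ Q<K, forward
Step 1:
                   D          G          X
  init         4.278     0.0139     0.0819
  Δ           -4.149      4.149      4.149
  eq          0.1286      4.163      4.231
  solve Keq expr → x = 2.075; check Q = 1.8760e+04
Then add 1.571 M of G.
Step 2:
                   D          G          X
  init        0.1286      5.734      4.231
  Δ          0.04525   -0.04525   -0.04525
  eq          0.1739      5.689      4.186
  solve Keq expr → x = -0.02263; check Q = 1.8760e+04
Then add 1.825 M of X.
Step 3:
                   D          G          X
  init        0.1739      5.689      6.011
  Δ          0.06987   -0.06987   -0.06987
  eq          0.2437      5.619      5.941
  solve Keq expr → x = -0.03493; check Q = 1.8760e+04

Q₀ = 7.0813e-08; Q < K (proceeds forward)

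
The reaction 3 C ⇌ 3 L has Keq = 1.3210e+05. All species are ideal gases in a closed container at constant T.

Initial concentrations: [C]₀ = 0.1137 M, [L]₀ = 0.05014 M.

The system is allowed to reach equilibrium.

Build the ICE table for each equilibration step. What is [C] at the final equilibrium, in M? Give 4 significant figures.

Q₀ = 0.08576 vs Keq = 1.3210e+05 ⇒ Q<K, forward
Step 1:
                  C         L
  I          0.1137   0.05014
  C         -0.1105    0.1105
  E        0.003155    0.1607
  solve Keq expr → x = 0.03685; check Q = 1.3210e+05

[C]_eq = 0.003155 M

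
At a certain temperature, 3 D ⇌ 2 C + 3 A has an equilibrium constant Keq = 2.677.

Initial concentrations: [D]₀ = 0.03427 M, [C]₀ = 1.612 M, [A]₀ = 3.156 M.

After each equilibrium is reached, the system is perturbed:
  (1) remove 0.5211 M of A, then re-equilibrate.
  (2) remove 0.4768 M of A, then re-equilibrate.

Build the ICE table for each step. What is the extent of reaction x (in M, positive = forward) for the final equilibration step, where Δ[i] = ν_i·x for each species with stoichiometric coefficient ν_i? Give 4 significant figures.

x = 0.05164 M

Q₀ = 2.0295e+06 vs Keq = 2.677 ⇒ Q>K, reverse
Step 1:
                   D          C          A
  init       0.03427      1.612      3.156
  Δ            1.196    -0.7976     -1.196
  eq           1.231     0.8144       1.96
  solve Keq expr → x = -0.3988; check Q = 2.677
Then remove 0.5211 M of A.
Step 2:
                   D          C          A
  init         1.231     0.8144      1.438
  Δ          -0.1514     0.1009     0.1514
  eq           1.079     0.9153       1.59
  solve Keq expr → x = 0.05045; check Q = 2.677
Then remove 0.4768 M of A.
Step 3:
                   D          C          A
  init         1.079     0.9153      1.113
  Δ          -0.1549     0.1033     0.1549
  eq          0.9244      1.019      1.268
  solve Keq expr → x = 0.05164; check Q = 2.677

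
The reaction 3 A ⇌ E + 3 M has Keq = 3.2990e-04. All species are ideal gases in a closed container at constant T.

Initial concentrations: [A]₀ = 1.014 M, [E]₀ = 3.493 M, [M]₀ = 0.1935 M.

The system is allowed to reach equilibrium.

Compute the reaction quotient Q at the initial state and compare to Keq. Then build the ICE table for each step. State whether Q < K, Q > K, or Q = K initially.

Q₀ = 0.02427 vs Keq = 3.2990e-04 ⇒ Q>K, reverse
Step 1:
                   A          E          M
  Initial      1.014      3.493     0.1935
  Change      0.1407   -0.04689    -0.1407
  Equil        1.155      3.446    0.05282
  solve Keq expr → x = -0.04689; check Q = 3.2990e-04

Q₀ = 0.02427; Q > K (proceeds reverse)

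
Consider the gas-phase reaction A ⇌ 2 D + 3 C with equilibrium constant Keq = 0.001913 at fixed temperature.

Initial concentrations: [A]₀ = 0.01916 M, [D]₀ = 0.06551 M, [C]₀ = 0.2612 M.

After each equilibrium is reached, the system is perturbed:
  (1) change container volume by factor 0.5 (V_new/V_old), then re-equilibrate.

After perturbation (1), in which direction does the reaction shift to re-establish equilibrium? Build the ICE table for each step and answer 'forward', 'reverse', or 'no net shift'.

Direction: reverse

Q₀ = 0.003992 vs Keq = 0.001913 ⇒ Q>K, reverse
Step 1:
                    A           D           C
  Initial     0.01916     0.06551      0.2612
  Change     0.004966   -0.009932     -0.0149
  Equil       0.02413     0.05558      0.2463
  solve Keq expr → x = -0.004966; check Q = 0.001913
Then change container volume by factor 0.5 (V_new/V_old).
Step 2:
                    A           D           C
  Initial     0.04825      0.1112      0.4926
  Change      0.03114    -0.06229    -0.09343
  Equil        0.0794     0.04887      0.3992
  solve Keq expr → x = -0.03114; check Q = 0.001913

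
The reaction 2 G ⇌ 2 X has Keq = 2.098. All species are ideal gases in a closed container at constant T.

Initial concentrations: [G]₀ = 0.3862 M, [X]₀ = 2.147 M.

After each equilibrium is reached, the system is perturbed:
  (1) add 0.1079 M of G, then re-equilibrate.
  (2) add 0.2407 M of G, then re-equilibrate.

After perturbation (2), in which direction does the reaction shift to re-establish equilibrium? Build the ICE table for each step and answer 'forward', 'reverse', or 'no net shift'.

Direction: forward

Q₀ = 30.91 vs Keq = 2.098 ⇒ Q>K, reverse
Step 1:
                  G         X
  Initial    0.3862     2.147
  Change     0.6484   -0.6484
  Equil       1.035     1.499
  solve Keq expr → x = -0.3242; check Q = 2.098
Then add 0.1079 M of G.
Step 2:
                  G         X
  Initial     1.143     1.499
  Change   -0.06383   0.06383
  Equil       1.079     1.562
  solve Keq expr → x = 0.03192; check Q = 2.098
Then add 0.2407 M of G.
Step 3:
                  G         X
  Initial     1.319     1.562
  Change    -0.1424    0.1424
  Equil       1.177     1.705
  solve Keq expr → x = 0.0712; check Q = 2.098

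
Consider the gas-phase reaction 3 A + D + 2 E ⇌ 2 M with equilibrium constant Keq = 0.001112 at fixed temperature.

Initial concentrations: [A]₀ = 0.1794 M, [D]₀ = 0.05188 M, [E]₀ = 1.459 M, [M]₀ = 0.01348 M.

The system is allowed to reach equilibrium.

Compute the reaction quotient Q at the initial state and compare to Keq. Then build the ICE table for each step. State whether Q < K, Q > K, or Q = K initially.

Q₀ = 0.285 vs Keq = 0.001112 ⇒ Q>K, reverse
Step 1:
                  A         D         E         M
  Initial    0.1794   0.05188     1.459   0.01348
  Change    0.01866  0.006219   0.01244  -0.01244
  Equil      0.1981    0.0581     1.471  0.001042
  solve Keq expr → x = -0.006219; check Q = 0.001112

Q₀ = 0.285; Q > K (proceeds reverse)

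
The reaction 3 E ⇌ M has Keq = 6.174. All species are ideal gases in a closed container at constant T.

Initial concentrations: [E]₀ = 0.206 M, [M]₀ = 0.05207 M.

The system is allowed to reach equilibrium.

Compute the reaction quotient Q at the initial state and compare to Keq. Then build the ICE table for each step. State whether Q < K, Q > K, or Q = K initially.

Q₀ = 5.956; Q < K (proceeds forward)

Q₀ = 5.956 vs Keq = 6.174 ⇒ Q<K, forward
Step 1:
                    E           M
  I             0.206     0.05207
  C         -0.001709  5.6971e-04
  E            0.2043     0.05264
  solve Keq expr → x = 5.6971e-04; check Q = 6.174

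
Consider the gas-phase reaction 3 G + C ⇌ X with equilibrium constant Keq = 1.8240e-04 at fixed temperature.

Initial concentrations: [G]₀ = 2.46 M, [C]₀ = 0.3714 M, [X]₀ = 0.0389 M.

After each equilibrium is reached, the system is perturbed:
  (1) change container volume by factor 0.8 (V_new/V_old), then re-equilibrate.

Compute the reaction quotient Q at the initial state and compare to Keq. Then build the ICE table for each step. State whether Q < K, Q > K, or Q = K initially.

Q₀ = 0.007036; Q > K (proceeds reverse)

Q₀ = 0.007036 vs Keq = 1.8240e-04 ⇒ Q>K, reverse
Step 1:
                  G         C         X
  Initial      2.46    0.3714    0.0389
  Change     0.1129   0.03763  -0.03763
  Equil       2.573     0.409  0.001271
  solve Keq expr → x = -0.03763; check Q = 1.8240e-04
Then change container volume by factor 0.8 (V_new/V_old).
Step 2:
                  G         C         X
  Initial     3.216    0.5113  0.001588
  Change  -0.004476 -0.001492  0.001492
  Equil       3.212    0.5098   0.00308
  solve Keq expr → x = 0.001492; check Q = 1.8240e-04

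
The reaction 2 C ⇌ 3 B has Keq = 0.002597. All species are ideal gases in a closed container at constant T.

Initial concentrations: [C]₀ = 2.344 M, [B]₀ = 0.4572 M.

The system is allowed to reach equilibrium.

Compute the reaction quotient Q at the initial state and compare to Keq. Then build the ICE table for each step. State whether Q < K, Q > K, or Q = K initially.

Q₀ = 0.01739; Q > K (proceeds reverse)

Q₀ = 0.01739 vs Keq = 0.002597 ⇒ Q>K, reverse
Step 1:
                    C           B
  Initial       2.344      0.4572
  Change       0.1369     -0.2053
  Equil         2.481      0.2519
  solve Keq expr → x = -0.06843; check Q = 0.002597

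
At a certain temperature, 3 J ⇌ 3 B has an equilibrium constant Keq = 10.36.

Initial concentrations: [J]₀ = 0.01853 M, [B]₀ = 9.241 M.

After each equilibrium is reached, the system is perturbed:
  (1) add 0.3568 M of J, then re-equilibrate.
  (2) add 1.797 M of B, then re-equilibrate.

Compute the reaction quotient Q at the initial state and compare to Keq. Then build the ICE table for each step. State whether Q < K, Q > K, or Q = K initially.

Q₀ = 1.2403e+08; Q > K (proceeds reverse)

Q₀ = 1.2403e+08 vs Keq = 10.36 ⇒ Q>K, reverse
Step 1:
                    J           B
  I           0.01853       9.241
  C             2.893      -2.893
  E             2.912       6.348
  solve Keq expr → x = -0.9644; check Q = 10.36
Then add 0.3568 M of J.
Step 2:
                    J           B
  I             3.269       6.348
  C           -0.2446      0.2446
  E             3.024       6.592
  solve Keq expr → x = 0.08153; check Q = 10.36
Then add 1.797 M of B.
Step 3:
                    J           B
  I             3.024       8.389
  C            0.5651     -0.5651
  E             3.589       7.824
  solve Keq expr → x = -0.1884; check Q = 10.36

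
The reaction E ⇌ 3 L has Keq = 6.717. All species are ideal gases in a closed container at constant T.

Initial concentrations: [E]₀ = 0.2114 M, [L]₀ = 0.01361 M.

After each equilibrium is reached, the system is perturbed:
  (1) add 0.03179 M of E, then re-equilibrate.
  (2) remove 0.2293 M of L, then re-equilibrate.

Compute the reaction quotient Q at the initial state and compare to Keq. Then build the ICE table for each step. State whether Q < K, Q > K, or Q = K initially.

Q₀ = 1.1925e-05; Q < K (proceeds forward)

Q₀ = 1.1925e-05 vs Keq = 6.717 ⇒ Q<K, forward
Step 1:
                   E          L
  I           0.2114    0.01361
  C          -0.1843      0.553
  E          0.02708     0.5666
  solve Keq expr → x = 0.1843; check Q = 6.717
Then add 0.03179 M of E.
Step 2:
                   E          L
  I          0.05887     0.5666
  C         -0.02147     0.0644
  E           0.0374      0.631
  solve Keq expr → x = 0.02147; check Q = 6.717
Then remove 0.2293 M of L.
Step 3:
                   E          L
  I           0.0374     0.4017
  C         -0.02213     0.0664
  E          0.01527     0.4681
  solve Keq expr → x = 0.02213; check Q = 6.717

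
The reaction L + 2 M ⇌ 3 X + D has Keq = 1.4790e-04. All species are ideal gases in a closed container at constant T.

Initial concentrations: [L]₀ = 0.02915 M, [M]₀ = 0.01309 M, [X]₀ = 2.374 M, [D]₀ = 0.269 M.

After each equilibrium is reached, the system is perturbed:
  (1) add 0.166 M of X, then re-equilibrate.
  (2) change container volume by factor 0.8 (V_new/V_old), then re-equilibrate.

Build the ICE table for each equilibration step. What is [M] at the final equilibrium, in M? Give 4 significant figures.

[M]_eq = 0.6889 M

Q₀ = 7.2057e+05 vs Keq = 1.4790e-04 ⇒ Q>K, reverse
Step 1:
                    L           M           X           D
  I           0.02915     0.01309       2.374       0.269
  C             0.269       0.538      -0.807      -0.269
  E            0.2981      0.5511       1.567  3.4803e-06
  solve Keq expr → x = -0.269; check Q = 1.4790e-04
Then add 0.166 M of X.
Step 2:
                    L           M           X           D
  I            0.2981      0.5511       1.733  3.4803e-06
  C        9.0733e-07  1.8147e-06 -2.7220e-06 -9.0733e-07
  E            0.2981      0.5511       1.733  2.5730e-06
  solve Keq expr → x = -9.0733e-07; check Q = 1.4790e-04
Then change container volume by factor 0.8 (V_new/V_old).
Step 3:
                    L           M           X           D
  I            0.3727      0.6889       2.166  3.2162e-06
  C        6.4322e-07  1.2864e-06 -1.9297e-06 -6.4322e-07
  E            0.3727      0.6889       2.166  2.5730e-06
  solve Keq expr → x = -6.4322e-07; check Q = 1.4790e-04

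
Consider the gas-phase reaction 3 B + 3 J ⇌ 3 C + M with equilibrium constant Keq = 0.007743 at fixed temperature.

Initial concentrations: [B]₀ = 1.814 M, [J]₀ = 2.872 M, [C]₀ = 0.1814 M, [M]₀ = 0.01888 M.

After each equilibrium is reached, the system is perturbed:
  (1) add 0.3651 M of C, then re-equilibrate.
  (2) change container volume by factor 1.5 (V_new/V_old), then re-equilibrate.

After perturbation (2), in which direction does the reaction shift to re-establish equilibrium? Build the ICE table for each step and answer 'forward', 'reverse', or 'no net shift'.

Q₀ = 7.9698e-07 vs Keq = 0.007743 ⇒ Q<K, forward
Step 1:
                   B          J          C          M
  init         1.814      2.872     0.1814    0.01888
  Δ          -0.6488    -0.6488     0.6488     0.2163
  eq           1.165      2.223     0.8302     0.2352
  solve Keq expr → x = 0.2163; check Q = 0.007743
Then add 0.3651 M of C.
Step 2:
                   B          J          C          M
  init         1.165      2.223      1.195     0.2352
  Δ           0.1369     0.1369    -0.1369   -0.04564
  eq           1.302       2.36      1.058     0.1895
  solve Keq expr → x = -0.04564; check Q = 0.007743
Then change container volume by factor 1.5 (V_new/V_old).
Step 3:
                   B          J          C          M
  init        0.8681      1.573     0.7056     0.1263
  Δ           0.0646     0.0646    -0.0646   -0.02153
  eq          0.9327      1.638      0.641     0.1048
  solve Keq expr → x = -0.02153; check Q = 0.007743

Direction: reverse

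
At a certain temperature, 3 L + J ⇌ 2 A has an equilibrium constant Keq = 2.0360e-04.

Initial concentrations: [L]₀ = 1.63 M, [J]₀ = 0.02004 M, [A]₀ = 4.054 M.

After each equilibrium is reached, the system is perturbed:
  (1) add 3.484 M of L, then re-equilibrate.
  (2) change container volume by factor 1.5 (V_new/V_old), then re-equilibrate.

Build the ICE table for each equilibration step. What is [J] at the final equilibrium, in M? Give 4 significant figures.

Q₀ = 189.4 vs Keq = 2.0360e-04 ⇒ Q>K, reverse
Step 1:
                   L          J          A
  Initial       1.63    0.02004      4.054
  Change       5.522      1.841     -3.682
  Equil        7.152      1.861     0.3723
  solve Keq expr → x = -1.841; check Q = 2.0360e-04
Then add 3.484 M of L.
Step 2:
                   L          J          A
  Initial      10.64      1.861     0.3723
  Change     -0.3696    -0.1232     0.2464
  Equil        10.27      1.738     0.6188
  solve Keq expr → x = 0.1232; check Q = 2.0360e-04
Then change container volume by factor 1.5 (V_new/V_old).
Step 3:
                   L          J          A
  Initial      6.845      1.158     0.4125
  Change      0.1791    0.05969    -0.1194
  Equil        7.024      1.218     0.2931
  solve Keq expr → x = -0.05969; check Q = 2.0360e-04

[J]_eq = 1.218 M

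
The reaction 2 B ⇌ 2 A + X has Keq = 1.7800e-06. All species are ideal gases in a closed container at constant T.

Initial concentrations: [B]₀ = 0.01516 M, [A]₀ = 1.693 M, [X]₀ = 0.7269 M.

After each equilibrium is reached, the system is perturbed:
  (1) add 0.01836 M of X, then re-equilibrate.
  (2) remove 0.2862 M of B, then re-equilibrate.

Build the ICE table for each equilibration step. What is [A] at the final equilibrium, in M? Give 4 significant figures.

[A]_eq = 0.2026 M

Q₀ = 9065 vs Keq = 1.7800e-06 ⇒ Q>K, reverse
Step 1:
                   B          A          X
  I          0.01516      1.693     0.7269
  C            1.454     -1.454    -0.7268
  E            1.469     0.2393 6.7043e-05
  solve Keq expr → x = -0.7268; check Q = 1.7800e-06
Then add 0.01836 M of X.
Step 2:
                   B          A          X
  I            1.469     0.2393    0.01843
  C          0.03666   -0.03666   -0.01833
  E            1.505     0.2027 9.8212e-05
  solve Keq expr → x = -0.01833; check Q = 1.7800e-06
Then remove 0.2862 M of B.
Step 3:
                   B          A          X
  I            1.219     0.2027 9.8212e-05
  C       6.7484e-05 -6.7484e-05 -3.3742e-05
  E            1.219     0.2026 6.4470e-05
  solve Keq expr → x = -3.3742e-05; check Q = 1.7800e-06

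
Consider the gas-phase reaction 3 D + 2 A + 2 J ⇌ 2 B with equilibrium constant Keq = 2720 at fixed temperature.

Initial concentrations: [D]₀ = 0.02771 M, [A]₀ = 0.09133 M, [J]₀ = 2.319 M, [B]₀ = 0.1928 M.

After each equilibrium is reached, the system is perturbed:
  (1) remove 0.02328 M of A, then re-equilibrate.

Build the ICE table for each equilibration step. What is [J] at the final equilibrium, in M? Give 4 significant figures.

[J]_eq = 2.342 M

Q₀ = 3.8947e+04 vs Keq = 2720 ⇒ Q>K, reverse
Step 1:
                    D           A           J           B
  I           0.02771     0.09133       2.319      0.1928
  C           0.02766     0.01844     0.01844    -0.01844
  E           0.05537      0.1098       2.337      0.1744
  solve Keq expr → x = -0.009221; check Q = 2720
Then remove 0.02328 M of A.
Step 2:
                    D           A           J           B
  I           0.05537     0.08649       2.337      0.1744
  C          0.006387    0.004258    0.004258   -0.004258
  E           0.06176     0.09075       2.342      0.1701
  solve Keq expr → x = -0.002129; check Q = 2720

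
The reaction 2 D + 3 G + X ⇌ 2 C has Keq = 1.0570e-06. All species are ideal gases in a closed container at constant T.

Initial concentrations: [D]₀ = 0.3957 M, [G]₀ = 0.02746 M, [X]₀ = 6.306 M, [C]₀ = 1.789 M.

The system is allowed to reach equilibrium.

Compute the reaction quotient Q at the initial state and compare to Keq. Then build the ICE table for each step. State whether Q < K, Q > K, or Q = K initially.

Q₀ = 1.5654e+05; Q > K (proceeds reverse)

Q₀ = 1.5654e+05 vs Keq = 1.0570e-06 ⇒ Q>K, reverse
Step 1:
                   D          G          X          C
  I           0.3957    0.02746      6.306      1.789
  C            1.763      2.645     0.8815     -1.763
  E            2.159      2.672      7.188    0.02599
  solve Keq expr → x = -0.8815; check Q = 1.0570e-06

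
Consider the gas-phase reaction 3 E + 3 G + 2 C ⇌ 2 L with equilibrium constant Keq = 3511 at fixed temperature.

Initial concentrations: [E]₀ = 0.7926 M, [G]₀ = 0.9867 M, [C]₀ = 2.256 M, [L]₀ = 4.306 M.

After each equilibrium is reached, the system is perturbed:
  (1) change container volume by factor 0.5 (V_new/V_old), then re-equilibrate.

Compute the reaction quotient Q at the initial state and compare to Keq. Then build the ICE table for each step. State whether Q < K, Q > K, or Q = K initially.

Q₀ = 7.616; Q < K (proceeds forward)

Q₀ = 7.616 vs Keq = 3511 ⇒ Q<K, forward
Step 1:
                    E           G           C           L
  Initial      0.7926      0.9867       2.256       4.306
  Change      -0.5305     -0.5305     -0.3537      0.3537
  Equil        0.2621      0.4562       1.902        4.66
  solve Keq expr → x = 0.1768; check Q = 3511
Then change container volume by factor 0.5 (V_new/V_old).
Step 2:
                    E           G           C           L
  Initial      0.5242      0.9124       3.805       9.319
  Change      -0.3137     -0.3137     -0.2091      0.2091
  Equil        0.2105      0.5987       3.596       9.528
  solve Keq expr → x = 0.1046; check Q = 3511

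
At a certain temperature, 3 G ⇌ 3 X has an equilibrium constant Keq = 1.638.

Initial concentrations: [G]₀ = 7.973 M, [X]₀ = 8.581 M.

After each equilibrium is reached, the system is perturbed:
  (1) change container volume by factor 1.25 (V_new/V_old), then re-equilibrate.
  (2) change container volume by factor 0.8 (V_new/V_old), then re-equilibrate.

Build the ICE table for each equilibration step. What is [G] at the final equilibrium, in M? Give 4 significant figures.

[G]_eq = 7.598 M

Q₀ = 1.247 vs Keq = 1.638 ⇒ Q<K, forward
Step 1:
                    G           X
  init          7.973       8.581
  Δ           -0.3752      0.3752
  eq            7.598       8.956
  solve Keq expr → x = 0.1251; check Q = 1.638
Then change container volume by factor 1.25 (V_new/V_old).
Step 2:
                    G           X
  init          6.078       7.165
  Δ                 0           0
  eq            6.078       7.165
  solve Keq expr → x = 0; check Q = 1.638
Then change container volume by factor 0.8 (V_new/V_old).
Step 3:
                    G           X
  init          7.598       8.956
  Δ                 0           0
  eq            7.598       8.956
  solve Keq expr → x = 0; check Q = 1.638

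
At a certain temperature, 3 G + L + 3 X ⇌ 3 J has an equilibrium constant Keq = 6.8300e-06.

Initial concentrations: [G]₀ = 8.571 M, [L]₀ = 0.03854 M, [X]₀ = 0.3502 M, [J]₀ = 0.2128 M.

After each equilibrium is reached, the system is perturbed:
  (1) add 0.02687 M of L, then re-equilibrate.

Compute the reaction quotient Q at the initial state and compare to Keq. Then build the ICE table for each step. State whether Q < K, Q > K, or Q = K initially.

Q₀ = 0.009246 vs Keq = 6.8300e-06 ⇒ Q>K, reverse
Step 1:
                  G         L         X         J
  Initial     8.571   0.03854    0.3502    0.2128
  Change      0.173   0.05767     0.173    -0.173
  Equil       8.744   0.09621    0.5232   0.03978
  solve Keq expr → x = -0.05767; check Q = 6.8300e-06
Then add 0.02687 M of L.
Step 2:
                  G         L         X         J
  Initial     8.744    0.1231    0.5232   0.03978
  Change  -0.003022 -0.001007 -0.003022  0.003022
  Equil       8.741    0.1221    0.5202    0.0428
  solve Keq expr → x = 0.001007; check Q = 6.8300e-06

Q₀ = 0.009246; Q > K (proceeds reverse)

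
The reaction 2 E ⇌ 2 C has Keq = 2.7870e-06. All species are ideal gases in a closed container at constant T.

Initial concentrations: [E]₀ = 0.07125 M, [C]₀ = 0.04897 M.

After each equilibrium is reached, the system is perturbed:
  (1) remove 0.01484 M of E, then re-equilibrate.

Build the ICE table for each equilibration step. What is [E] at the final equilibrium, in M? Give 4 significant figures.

[E]_eq = 0.1052 M

Q₀ = 0.4724 vs Keq = 2.7870e-06 ⇒ Q>K, reverse
Step 1:
                    E           C
  Initial     0.07125     0.04897
  Change      0.04877    -0.04877
  Equil          0.12  2.0036e-04
  solve Keq expr → x = -0.02438; check Q = 2.7870e-06
Then remove 0.01484 M of E.
Step 2:
                    E           C
  Initial      0.1052  2.0036e-04
  Change   2.4733e-05 -2.4733e-05
  Equil        0.1052  1.7563e-04
  solve Keq expr → x = -1.2367e-05; check Q = 2.7870e-06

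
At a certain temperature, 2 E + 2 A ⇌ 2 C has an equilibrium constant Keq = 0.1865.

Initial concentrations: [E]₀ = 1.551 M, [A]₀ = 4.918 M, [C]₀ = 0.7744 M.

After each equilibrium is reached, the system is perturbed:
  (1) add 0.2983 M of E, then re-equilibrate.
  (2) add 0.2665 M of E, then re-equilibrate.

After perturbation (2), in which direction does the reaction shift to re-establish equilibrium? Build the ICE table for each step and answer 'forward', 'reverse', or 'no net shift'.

Q₀ = 0.01031 vs Keq = 0.1865 ⇒ Q<K, forward
Step 1:
                   E          A          C
  Initial      1.551      4.918     0.7744
  Change     -0.7238    -0.7238     0.7238
  Equil       0.8272      4.194      1.498
  solve Keq expr → x = 0.3619; check Q = 0.1865
Then add 0.2983 M of E.
Step 2:
                   E          A          C
  Initial      1.125      4.194      1.498
  Change     -0.1675    -0.1675     0.1675
  Equil       0.9579      4.027      1.666
  solve Keq expr → x = 0.08377; check Q = 0.1865
Then add 0.2665 M of E.
Step 3:
                   E          A          C
  Initial      1.224      4.027      1.666
  Change     -0.1446    -0.1446     0.1446
  Equil         1.08      3.882       1.81
  solve Keq expr → x = 0.07229; check Q = 0.1865

Direction: forward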